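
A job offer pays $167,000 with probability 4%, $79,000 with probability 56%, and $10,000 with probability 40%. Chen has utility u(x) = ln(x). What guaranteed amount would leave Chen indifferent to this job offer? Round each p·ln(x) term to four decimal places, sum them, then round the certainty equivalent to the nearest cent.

$35,607.09

E[u] = 0.04·ln(167000) + 0.56·ln(79000) + 0.4·ln(10000) = 0.4810 + 6.3152 + 3.6841 = 10.4803
CE = e^10.4803 ≈ 35607.09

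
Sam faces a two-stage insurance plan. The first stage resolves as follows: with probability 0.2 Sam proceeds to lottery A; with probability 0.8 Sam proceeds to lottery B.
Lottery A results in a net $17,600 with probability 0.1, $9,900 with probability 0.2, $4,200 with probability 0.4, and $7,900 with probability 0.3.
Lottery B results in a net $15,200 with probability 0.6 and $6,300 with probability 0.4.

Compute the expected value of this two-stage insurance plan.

EV(A) = 0.1 × 17600 + 0.2 × 9900 + 0.4 × 4200 + 0.3 × 7900 = 1760 + 1980 + 1680 + 2370 = 7790
EV(B) = 0.6 × 15200 + 0.4 × 6300 = 9120 + 2520 = 11640
Overall = 0.2 × 7790 + 0.8 × 11640 = 1558 + 9312 = 10870

$10,870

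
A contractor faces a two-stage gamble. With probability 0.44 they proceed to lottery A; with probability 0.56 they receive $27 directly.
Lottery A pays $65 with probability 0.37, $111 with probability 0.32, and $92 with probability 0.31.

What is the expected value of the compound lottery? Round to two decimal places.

$53.88

EV(A) = 0.37 × 65 + 0.32 × 111 + 0.31 × 92 = 24.05 + 35.52 + 28.52 = 88.09
Branch B: 27 (certain)
Overall = 0.44 × 88.09 + 0.56 × 27 = 38.7596 + 15.12 = 53.8796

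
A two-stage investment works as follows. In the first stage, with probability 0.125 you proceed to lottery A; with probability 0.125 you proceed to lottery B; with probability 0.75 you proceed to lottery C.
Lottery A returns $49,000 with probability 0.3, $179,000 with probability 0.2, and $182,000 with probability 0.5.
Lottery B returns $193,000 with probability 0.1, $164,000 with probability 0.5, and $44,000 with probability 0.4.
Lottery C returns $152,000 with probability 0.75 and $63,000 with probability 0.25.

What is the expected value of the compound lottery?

$129,862.50

EV(A) = 0.3 × 49000 + 0.2 × 179000 + 0.5 × 182000 = 14700 + 35800 + 91000 = 141500
EV(B) = 0.1 × 193000 + 0.5 × 164000 + 0.4 × 44000 = 19300 + 82000 + 17600 = 118900
EV(C) = 0.75 × 152000 + 0.25 × 63000 = 114000 + 15750 = 129750
Overall = 0.125 × 141500 + 0.125 × 118900 + 0.75 × 129750 = 17687.5 + 14862.5 + 97312.5 = 129862.5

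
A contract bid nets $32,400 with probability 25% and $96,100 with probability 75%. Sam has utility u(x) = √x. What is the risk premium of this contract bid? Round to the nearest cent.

$3,168.75

E[u] = 0.25·√32400 + 0.75·√96100 = 0.25·180 + 0.75·310 = 277.5
CE = (277.5)² = 77006.25
Risk premium = EV − CE = 80175 − 77006.25 = 3168.75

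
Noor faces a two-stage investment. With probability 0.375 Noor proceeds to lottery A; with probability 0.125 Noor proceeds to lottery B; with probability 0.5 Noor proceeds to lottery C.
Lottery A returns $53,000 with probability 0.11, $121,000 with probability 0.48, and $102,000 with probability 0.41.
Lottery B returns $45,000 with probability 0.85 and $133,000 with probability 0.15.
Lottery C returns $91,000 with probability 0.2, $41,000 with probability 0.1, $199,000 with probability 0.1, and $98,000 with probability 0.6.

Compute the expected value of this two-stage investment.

EV(A) = 0.11 × 53000 + 0.48 × 121000 + 0.41 × 102000 = 5830 + 58080 + 41820 = 105730
EV(B) = 0.85 × 45000 + 0.15 × 133000 = 38250 + 19950 = 58200
EV(C) = 0.2 × 91000 + 0.1 × 41000 + 0.1 × 199000 + 0.6 × 98000 = 18200 + 4100 + 19900 + 58800 = 101000
Overall = 0.375 × 105730 + 0.125 × 58200 + 0.5 × 101000 = 39648.75 + 7275 + 50500 = 97423.75

$97,423.75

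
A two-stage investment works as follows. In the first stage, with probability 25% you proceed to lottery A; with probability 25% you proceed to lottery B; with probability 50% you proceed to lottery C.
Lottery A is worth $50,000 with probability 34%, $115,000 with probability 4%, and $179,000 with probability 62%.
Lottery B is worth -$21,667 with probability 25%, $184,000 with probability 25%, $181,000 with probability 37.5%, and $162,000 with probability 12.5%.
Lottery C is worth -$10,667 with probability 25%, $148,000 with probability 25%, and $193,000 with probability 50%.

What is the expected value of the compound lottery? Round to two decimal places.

EV(A) = 0.34 × 50000 + 0.04 × 115000 + 0.62 × 179000 = 17000 + 4600 + 110980 = 132580
EV(B) = 0.25 × (-21667) + 0.25 × 184000 + 0.375 × 181000 + 0.125 × 162000 = -5416.75 + 46000 + 67875 + 20250 = 128708.25
EV(C) = 0.25 × (-10667) + 0.25 × 148000 + 0.5 × 193000 = -2666.75 + 37000 + 96500 = 130833.25
Overall = 0.25 × 132580 + 0.25 × 128708.25 + 0.5 × 130833.25 = 33145 + 32177.0625 + 65416.625 = 130738.6875

$130,738.69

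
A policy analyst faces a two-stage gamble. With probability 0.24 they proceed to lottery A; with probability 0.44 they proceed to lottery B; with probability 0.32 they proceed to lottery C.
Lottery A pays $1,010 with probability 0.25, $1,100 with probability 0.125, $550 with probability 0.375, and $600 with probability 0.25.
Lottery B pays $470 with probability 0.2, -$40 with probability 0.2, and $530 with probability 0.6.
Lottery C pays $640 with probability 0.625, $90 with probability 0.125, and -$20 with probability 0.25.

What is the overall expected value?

EV(A) = 0.25 × 1010 + 0.125 × 1100 + 0.375 × 550 + 0.25 × 600 = 252.5 + 137.5 + 206.25 + 150 = 746.25
EV(B) = 0.2 × 470 + 0.2 × (-40) + 0.6 × 530 = 94 − 8 + 318 = 404
EV(C) = 0.625 × 640 + 0.125 × 90 + 0.25 × (-20) = 400 + 11.25 − 5 = 406.25
Overall = 0.24 × 746.25 + 0.44 × 404 + 0.32 × 406.25 = 179.1 + 177.76 + 130 = 486.86

$486.86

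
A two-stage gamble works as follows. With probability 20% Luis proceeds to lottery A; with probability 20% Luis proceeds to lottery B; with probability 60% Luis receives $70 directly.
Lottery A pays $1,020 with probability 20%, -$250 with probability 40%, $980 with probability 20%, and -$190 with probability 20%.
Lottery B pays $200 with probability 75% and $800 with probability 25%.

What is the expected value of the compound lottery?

EV(A) = 0.2 × 1020 + 0.4 × (-250) + 0.2 × 980 + 0.2 × (-190) = 204 − 100 + 196 − 38 = 262
EV(B) = 0.75 × 200 + 0.25 × 800 = 150 + 200 = 350
Branch C: 70 (certain)
Overall = 0.2 × 262 + 0.2 × 350 + 0.6 × 70 = 52.4 + 70 + 42 = 164.4

$164.40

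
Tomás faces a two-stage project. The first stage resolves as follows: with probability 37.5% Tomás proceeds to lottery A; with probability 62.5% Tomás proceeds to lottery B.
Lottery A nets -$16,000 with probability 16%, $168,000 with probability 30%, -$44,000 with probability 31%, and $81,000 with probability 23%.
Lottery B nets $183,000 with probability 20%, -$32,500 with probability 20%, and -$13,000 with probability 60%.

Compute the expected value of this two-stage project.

$33,748.75

EV(A) = 0.16 × (-16000) + 0.3 × 168000 + 0.31 × (-44000) + 0.23 × 81000 = -2560 + 50400 − 13640 + 18630 = 52830
EV(B) = 0.2 × 183000 + 0.2 × (-32500) + 0.6 × (-13000) = 36600 − 6500 − 7800 = 22300
Overall = 0.375 × 52830 + 0.625 × 22300 = 19811.25 + 13937.5 = 33748.75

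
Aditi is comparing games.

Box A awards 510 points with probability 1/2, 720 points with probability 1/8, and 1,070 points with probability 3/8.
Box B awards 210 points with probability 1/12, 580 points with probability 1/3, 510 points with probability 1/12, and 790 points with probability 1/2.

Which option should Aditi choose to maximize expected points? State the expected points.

Box A = 1/2 × 510 + 1/8 × 720 + 3/8 × 1070 = 255 + 90 + 401.25 = 746.25
Box B = 1/12 × 210 + 1/3 × 580 + 1/12 × 510 + 1/2 × 790 = 17.5 + 193.3333 + 42.5 + 395 = 648.3333

Box A (746.25 points)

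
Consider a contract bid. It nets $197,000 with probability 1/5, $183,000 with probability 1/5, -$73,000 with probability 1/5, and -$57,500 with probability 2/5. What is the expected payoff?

EV = 1/5 × 197000 + 1/5 × 183000 + 1/5 × (-73000) + 2/5 × (-57500) = 39400 + 36600 − 14600 − 23000 = 38400

$38,400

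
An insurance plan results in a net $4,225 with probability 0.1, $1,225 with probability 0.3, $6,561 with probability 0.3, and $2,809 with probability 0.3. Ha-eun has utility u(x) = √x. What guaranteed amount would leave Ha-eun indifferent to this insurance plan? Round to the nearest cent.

E[u] = 0.1·√4225 + 0.3·√1225 + 0.3·√6561 + 0.3·√2809 = 0.1·65 + 0.3·35 + 0.3·81 + 0.3·53 = 57.2
CE = (57.2)² = 3271.84

$3,271.84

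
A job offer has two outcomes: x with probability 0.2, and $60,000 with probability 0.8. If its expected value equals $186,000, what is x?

0.2·x + 0.8·60000 = 186000
0.2·x = 186000 − 48000 = 138000
x = 138000 / 0.2 = 690000

x = $690,000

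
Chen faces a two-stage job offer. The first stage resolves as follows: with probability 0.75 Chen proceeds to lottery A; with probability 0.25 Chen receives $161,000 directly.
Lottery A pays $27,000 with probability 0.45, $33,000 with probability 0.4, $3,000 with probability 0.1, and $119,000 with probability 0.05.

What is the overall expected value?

$63,950

EV(A) = 0.45 × 27000 + 0.4 × 33000 + 0.1 × 3000 + 0.05 × 119000 = 12150 + 13200 + 300 + 5950 = 31600
Branch B: 161000 (certain)
Overall = 0.75 × 31600 + 0.25 × 161000 = 23700 + 40250 = 63950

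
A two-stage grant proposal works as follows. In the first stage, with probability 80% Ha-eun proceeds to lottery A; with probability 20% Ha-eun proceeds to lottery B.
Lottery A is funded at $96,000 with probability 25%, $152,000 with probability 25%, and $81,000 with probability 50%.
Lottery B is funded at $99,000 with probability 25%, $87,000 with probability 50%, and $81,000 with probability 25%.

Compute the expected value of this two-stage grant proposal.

EV(A) = 0.25 × 96000 + 0.25 × 152000 + 0.5 × 81000 = 24000 + 38000 + 40500 = 102500
EV(B) = 0.25 × 99000 + 0.5 × 87000 + 0.25 × 81000 = 24750 + 43500 + 20250 = 88500
Overall = 0.8 × 102500 + 0.2 × 88500 = 82000 + 17700 = 99700

$99,700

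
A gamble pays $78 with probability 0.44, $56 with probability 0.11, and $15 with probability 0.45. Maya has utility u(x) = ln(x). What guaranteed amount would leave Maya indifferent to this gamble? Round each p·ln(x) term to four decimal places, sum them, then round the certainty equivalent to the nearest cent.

E[u] = 0.44·ln(78) + 0.11·ln(56) + 0.45·ln(15) = 1.9170 + 0.4428 + 1.2186 = 3.5784
CE = e^3.5784 ≈ 35.82

$35.82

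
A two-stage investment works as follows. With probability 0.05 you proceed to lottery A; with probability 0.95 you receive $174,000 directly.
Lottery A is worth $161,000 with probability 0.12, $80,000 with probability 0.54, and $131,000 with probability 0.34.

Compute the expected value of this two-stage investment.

EV(A) = 0.12 × 161000 + 0.54 × 80000 + 0.34 × 131000 = 19320 + 43200 + 44540 = 107060
Branch B: 174000 (certain)
Overall = 0.05 × 107060 + 0.95 × 174000 = 5353 + 165300 = 170653

$170,653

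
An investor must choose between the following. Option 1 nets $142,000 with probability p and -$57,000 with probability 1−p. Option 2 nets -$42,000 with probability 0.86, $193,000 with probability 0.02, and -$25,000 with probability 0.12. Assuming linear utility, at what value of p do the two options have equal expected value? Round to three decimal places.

EV(Option 2) = 0.86 × (-42000) + 0.02 × 193000 + 0.12 × (-25000) = -36120 + 3860 − 3000 = -35260
p·142000 + (1−p)·(-57000) = -35260
199000p − 57000 = -35260
p = (-35260 + 57000) / 199000

p = 0.109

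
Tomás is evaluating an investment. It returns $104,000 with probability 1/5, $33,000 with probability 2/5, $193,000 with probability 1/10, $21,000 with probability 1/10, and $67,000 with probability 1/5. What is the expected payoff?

EV = 1/5 × 104000 + 2/5 × 33000 + 1/10 × 193000 + 1/10 × 21000 + 1/5 × 67000 = 20800 + 13200 + 19300 + 2100 + 13400 = 68800

$68,800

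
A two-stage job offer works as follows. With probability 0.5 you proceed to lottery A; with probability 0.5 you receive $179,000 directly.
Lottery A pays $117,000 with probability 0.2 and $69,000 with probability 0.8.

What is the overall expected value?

$128,800

EV(A) = 0.2 × 117000 + 0.8 × 69000 = 23400 + 55200 = 78600
Branch B: 179000 (certain)
Overall = 0.5 × 78600 + 0.5 × 179000 = 39300 + 89500 = 128800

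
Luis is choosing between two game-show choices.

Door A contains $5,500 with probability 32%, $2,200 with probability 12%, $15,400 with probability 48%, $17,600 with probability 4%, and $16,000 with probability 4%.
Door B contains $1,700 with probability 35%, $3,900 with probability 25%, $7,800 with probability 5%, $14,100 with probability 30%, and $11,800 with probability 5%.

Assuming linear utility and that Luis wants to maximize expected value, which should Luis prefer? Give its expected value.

Door A ($10,760)

Door A = 0.32 × 5500 + 0.12 × 2200 + 0.48 × 15400 + 0.04 × 17600 + 0.04 × 16000 = 1760 + 264 + 7392 + 704 + 640 = 10760
Door B = 0.35 × 1700 + 0.25 × 3900 + 0.05 × 7800 + 0.3 × 14100 + 0.05 × 11800 = 595 + 975 + 390 + 4230 + 590 = 6780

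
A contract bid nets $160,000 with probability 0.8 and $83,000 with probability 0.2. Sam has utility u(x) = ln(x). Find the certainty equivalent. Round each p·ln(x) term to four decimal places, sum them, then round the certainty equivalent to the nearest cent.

E[u] = 0.8·ln(160000) + 0.2·ln(83000) = 9.5863 + 2.2653 = 11.8516
CE = e^11.8516 ≈ 140308.66

$140,308.66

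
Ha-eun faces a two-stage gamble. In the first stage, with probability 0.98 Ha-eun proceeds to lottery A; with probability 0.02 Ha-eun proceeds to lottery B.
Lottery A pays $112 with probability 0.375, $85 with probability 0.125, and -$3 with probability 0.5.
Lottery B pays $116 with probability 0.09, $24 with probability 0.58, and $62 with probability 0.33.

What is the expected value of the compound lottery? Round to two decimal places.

$51.00

EV(A) = 0.375 × 112 + 0.125 × 85 + 0.5 × (-3) = 42 + 10.625 − 1.5 = 51.125
EV(B) = 0.09 × 116 + 0.58 × 24 + 0.33 × 62 = 10.44 + 13.92 + 20.46 = 44.82
Overall = 0.98 × 51.125 + 0.02 × 44.82 = 50.1025 + 0.8964 = 50.9989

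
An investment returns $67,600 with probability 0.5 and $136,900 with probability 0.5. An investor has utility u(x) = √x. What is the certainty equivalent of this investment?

E[u] = 0.5·√67600 + 0.5·√136900 = 0.5·260 + 0.5·370 = 315
CE = (315)² = 99225

$99,225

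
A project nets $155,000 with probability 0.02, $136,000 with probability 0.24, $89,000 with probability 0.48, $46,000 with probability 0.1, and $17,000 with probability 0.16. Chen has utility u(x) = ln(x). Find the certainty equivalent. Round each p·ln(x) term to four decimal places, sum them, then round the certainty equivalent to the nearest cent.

E[u] = 0.02·ln(155000) + 0.24·ln(136000) + 0.48·ln(89000) + 0.1·ln(46000) + 0.16·ln(17000) = 0.2390 + 2.8369 + 5.4703 + 1.0736 + 1.5586 = 11.1784
CE = e^11.1784 ≈ 71567.76

$71,567.76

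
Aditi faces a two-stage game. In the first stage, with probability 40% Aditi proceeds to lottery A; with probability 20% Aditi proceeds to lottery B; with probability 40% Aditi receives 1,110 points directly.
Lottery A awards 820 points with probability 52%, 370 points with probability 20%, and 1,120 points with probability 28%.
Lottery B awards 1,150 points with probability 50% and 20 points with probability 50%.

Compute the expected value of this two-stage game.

EV(A) = 0.52 × 820 + 0.2 × 370 + 0.28 × 1120 = 426.4 + 74 + 313.6 = 814
EV(B) = 0.5 × 1150 + 0.5 × 20 = 575 + 10 = 585
Branch C: 1110 (certain)
Overall = 0.4 × 814 + 0.2 × 585 + 0.4 × 1110 = 325.6 + 117 + 444 = 886.6

886.6 points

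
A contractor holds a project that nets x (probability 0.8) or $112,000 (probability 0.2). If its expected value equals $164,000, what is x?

0.8·x + 0.2·112000 = 164000
0.8·x = 164000 − 22400 = 141600
x = 141600 / 0.8 = 177000

x = $177,000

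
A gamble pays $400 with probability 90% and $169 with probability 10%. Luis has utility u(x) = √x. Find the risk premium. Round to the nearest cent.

$4.41

E[u] = 0.9·√400 + 0.1·√169 = 0.9·20 + 0.1·13 = 19.3
CE = (19.3)² = 372.49
Risk premium = EV − CE = 376.9 − 372.49 = 4.41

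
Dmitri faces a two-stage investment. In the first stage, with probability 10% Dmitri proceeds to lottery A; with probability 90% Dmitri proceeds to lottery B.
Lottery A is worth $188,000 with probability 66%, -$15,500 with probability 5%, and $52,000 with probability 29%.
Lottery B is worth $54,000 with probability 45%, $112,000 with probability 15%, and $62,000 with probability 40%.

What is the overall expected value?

EV(A) = 0.66 × 188000 + 0.05 × (-15500) + 0.29 × 52000 = 124080 − 775 + 15080 = 138385
EV(B) = 0.45 × 54000 + 0.15 × 112000 + 0.4 × 62000 = 24300 + 16800 + 24800 = 65900
Overall = 0.1 × 138385 + 0.9 × 65900 = 13838.5 + 59310 = 73148.5

$73,148.50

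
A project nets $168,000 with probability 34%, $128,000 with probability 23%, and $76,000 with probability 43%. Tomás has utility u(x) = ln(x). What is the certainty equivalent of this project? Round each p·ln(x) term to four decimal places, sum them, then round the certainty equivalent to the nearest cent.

$112,218.15

E[u] = 0.34·ln(168000) + 0.23·ln(128000) + 0.43·ln(76000) = 4.0908 + 2.7048 + 4.8326 = 11.6282
CE = e^11.6282 ≈ 112218.15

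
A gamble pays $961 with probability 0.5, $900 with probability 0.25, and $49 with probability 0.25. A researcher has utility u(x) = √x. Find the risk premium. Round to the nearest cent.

E[u] = 0.5·√961 + 0.25·√900 + 0.25·√49 = 0.5·31 + 0.25·30 + 0.25·7 = 24.75
CE = (24.75)² = 612.5625
Risk premium = EV − CE = 717.75 − 612.5625 = 105.1875

$105.19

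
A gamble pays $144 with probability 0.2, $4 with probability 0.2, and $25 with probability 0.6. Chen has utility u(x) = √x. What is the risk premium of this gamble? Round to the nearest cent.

$10.96

E[u] = 0.2·√144 + 0.2·√4 + 0.6·√25 = 0.2·12 + 0.2·2 + 0.6·5 = 5.8
CE = (5.8)² = 33.64
Risk premium = EV − CE = 44.6 − 33.64 = 10.96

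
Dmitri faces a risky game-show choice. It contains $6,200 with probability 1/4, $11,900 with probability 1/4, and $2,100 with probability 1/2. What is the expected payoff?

$5,575

EV = 1/4 × 6200 + 1/4 × 11900 + 1/2 × 2100 = 1550 + 2975 + 1050 = 5575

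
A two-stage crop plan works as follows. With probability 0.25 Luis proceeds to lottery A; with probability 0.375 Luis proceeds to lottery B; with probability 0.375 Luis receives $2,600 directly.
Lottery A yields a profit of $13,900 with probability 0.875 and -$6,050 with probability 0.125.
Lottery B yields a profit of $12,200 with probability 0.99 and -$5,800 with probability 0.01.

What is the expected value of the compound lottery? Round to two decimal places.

$8,334.06

EV(A) = 0.875 × 13900 + 0.125 × (-6050) = 12162.5 − 756.25 = 11406.25
EV(B) = 0.99 × 12200 + 0.01 × (-5800) = 12078 − 58 = 12020
Branch C: 2600 (certain)
Overall = 0.25 × 11406.25 + 0.375 × 12020 + 0.375 × 2600 = 2851.5625 + 4507.5 + 975 = 8334.0625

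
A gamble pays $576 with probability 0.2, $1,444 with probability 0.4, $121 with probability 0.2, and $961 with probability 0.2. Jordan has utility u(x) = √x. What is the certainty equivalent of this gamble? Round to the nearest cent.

$806.56

E[u] = 0.2·√576 + 0.4·√1444 + 0.2·√121 + 0.2·√961 = 0.2·24 + 0.4·38 + 0.2·11 + 0.2·31 = 28.4
CE = (28.4)² = 806.56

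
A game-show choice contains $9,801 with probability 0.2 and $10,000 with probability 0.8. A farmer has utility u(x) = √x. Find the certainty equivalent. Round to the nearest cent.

E[u] = 0.2·√9801 + 0.8·√10000 = 0.2·99 + 0.8·100 = 99.8
CE = (99.8)² = 9960.04

$9,960.04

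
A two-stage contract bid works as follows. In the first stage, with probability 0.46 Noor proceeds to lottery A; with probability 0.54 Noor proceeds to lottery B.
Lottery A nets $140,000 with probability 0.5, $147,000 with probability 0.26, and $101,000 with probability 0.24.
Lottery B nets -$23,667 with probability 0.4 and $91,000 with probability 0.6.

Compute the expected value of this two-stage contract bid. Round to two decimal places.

EV(A) = 0.5 × 140000 + 0.26 × 147000 + 0.24 × 101000 = 70000 + 38220 + 24240 = 132460
EV(B) = 0.4 × (-23667) + 0.6 × 91000 = -9466.8 + 54600 = 45133.2
Overall = 0.46 × 132460 + 0.54 × 45133.2 = 60931.6 + 24371.928 = 85303.528

$85,303.53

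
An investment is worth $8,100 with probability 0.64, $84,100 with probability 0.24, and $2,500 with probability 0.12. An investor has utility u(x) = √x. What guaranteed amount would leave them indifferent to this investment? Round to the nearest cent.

$17,742.24

E[u] = 0.64·√8100 + 0.24·√84100 + 0.12·√2500 = 0.64·90 + 0.24·290 + 0.12·50 = 133.2
CE = (133.2)² = 17742.24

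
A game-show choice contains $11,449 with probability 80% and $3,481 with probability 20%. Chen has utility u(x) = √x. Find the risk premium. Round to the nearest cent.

E[u] = 0.8·√11449 + 0.2·√3481 = 0.8·107 + 0.2·59 = 97.4
CE = (97.4)² = 9486.76
Risk premium = EV − CE = 9855.4 − 9486.76 = 368.64

$368.64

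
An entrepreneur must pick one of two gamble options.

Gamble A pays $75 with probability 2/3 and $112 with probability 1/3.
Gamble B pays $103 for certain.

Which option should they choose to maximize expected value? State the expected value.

Gamble B ($103)

Gamble A = 2/3 × 75 + 1/3 × 112 = 50 + 37.3333 = 87.3333
Gamble B: 103 (certain)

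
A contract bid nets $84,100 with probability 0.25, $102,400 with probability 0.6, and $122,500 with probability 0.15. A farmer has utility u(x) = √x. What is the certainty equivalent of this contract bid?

E[u] = 0.25·√84100 + 0.6·√102400 + 0.15·√122500 = 0.25·290 + 0.6·320 + 0.15·350 = 317
CE = (317)² = 100489

$100,489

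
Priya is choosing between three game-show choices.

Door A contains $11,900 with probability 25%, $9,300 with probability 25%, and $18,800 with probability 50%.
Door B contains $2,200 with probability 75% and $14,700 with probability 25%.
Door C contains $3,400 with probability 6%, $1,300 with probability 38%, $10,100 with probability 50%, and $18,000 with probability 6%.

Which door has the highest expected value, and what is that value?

Door A ($14,700)

Door A = 0.25 × 11900 + 0.25 × 9300 + 0.5 × 18800 = 2975 + 2325 + 9400 = 14700
Door B = 0.75 × 2200 + 0.25 × 14700 = 1650 + 3675 = 5325
Door C = 0.06 × 3400 + 0.38 × 1300 + 0.5 × 10100 + 0.06 × 18000 = 204 + 494 + 5050 + 1080 = 6828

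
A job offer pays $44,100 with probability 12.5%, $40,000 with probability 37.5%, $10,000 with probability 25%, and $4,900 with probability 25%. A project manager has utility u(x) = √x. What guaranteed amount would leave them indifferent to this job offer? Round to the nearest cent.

$20,664.06

E[u] = 0.125·√44100 + 0.375·√40000 + 0.25·√10000 + 0.25·√4900 = 0.125·210 + 0.375·200 + 0.25·100 + 0.25·70 = 143.75
CE = (143.75)² = 20664.0625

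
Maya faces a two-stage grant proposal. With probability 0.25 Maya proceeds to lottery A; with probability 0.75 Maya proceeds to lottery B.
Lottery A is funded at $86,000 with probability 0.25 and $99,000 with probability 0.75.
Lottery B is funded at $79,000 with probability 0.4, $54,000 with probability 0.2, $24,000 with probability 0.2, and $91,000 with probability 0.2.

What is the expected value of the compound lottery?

EV(A) = 0.25 × 86000 + 0.75 × 99000 = 21500 + 74250 = 95750
EV(B) = 0.4 × 79000 + 0.2 × 54000 + 0.2 × 24000 + 0.2 × 91000 = 31600 + 10800 + 4800 + 18200 = 65400
Overall = 0.25 × 95750 + 0.75 × 65400 = 23937.5 + 49050 = 72987.5

$72,987.50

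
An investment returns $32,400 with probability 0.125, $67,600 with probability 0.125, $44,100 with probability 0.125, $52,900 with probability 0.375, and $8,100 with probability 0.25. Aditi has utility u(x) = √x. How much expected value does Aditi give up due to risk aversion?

$3,775

E[u] = 0.125·√32400 + 0.125·√67600 + 0.125·√44100 + 0.375·√52900 + 0.25·√8100 = 0.125·180 + 0.125·260 + 0.125·210 + 0.375·230 + 0.25·90 = 190
CE = (190)² = 36100
Risk premium = EV − CE = 39875 − 36100 = 3775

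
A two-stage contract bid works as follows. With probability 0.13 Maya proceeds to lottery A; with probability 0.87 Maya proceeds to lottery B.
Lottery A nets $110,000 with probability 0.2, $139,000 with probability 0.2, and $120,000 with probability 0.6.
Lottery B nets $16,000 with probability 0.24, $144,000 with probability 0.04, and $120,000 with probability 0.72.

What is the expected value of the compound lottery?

$99,354

EV(A) = 0.2 × 110000 + 0.2 × 139000 + 0.6 × 120000 = 22000 + 27800 + 72000 = 121800
EV(B) = 0.24 × 16000 + 0.04 × 144000 + 0.72 × 120000 = 3840 + 5760 + 86400 = 96000
Overall = 0.13 × 121800 + 0.87 × 96000 = 15834 + 83520 = 99354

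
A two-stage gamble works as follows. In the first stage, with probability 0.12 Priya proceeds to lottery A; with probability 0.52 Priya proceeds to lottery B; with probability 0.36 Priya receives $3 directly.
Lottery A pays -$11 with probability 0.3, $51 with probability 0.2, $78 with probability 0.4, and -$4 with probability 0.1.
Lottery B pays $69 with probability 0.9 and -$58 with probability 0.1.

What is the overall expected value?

EV(A) = 0.3 × (-11) + 0.2 × 51 + 0.4 × 78 + 0.1 × (-4) = -3.3 + 10.2 + 31.2 − 0.4 = 37.7
EV(B) = 0.9 × 69 + 0.1 × (-58) = 62.1 − 5.8 = 56.3
Branch C: 3 (certain)
Overall = 0.12 × 37.7 + 0.52 × 56.3 + 0.36 × 3 = 4.524 + 29.276 + 1.08 = 34.88

$34.88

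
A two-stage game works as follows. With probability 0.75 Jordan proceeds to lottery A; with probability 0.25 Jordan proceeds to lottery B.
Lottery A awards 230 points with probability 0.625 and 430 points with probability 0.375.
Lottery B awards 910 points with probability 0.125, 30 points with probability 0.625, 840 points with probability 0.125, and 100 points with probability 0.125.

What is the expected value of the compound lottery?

EV(A) = 0.625 × 230 + 0.375 × 430 = 143.75 + 161.25 = 305
EV(B) = 0.125 × 910 + 0.625 × 30 + 0.125 × 840 + 0.125 × 100 = 113.75 + 18.75 + 105 + 12.5 = 250
Overall = 0.75 × 305 + 0.25 × 250 = 228.75 + 62.5 = 291.25

291.25 points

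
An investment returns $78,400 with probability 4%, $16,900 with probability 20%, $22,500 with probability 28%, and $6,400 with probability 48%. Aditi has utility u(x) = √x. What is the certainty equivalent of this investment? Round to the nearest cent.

E[u] = 0.04·√78400 + 0.2·√16900 + 0.28·√22500 + 0.48·√6400 = 0.04·280 + 0.2·130 + 0.28·150 + 0.48·80 = 117.6
CE = (117.6)² = 13829.76

$13,829.76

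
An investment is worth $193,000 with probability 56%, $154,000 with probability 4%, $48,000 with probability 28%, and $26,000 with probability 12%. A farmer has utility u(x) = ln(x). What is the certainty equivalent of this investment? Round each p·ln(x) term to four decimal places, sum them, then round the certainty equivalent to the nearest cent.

$101,844.25

E[u] = 0.56·ln(193000) + 0.04·ln(154000) + 0.28·ln(48000) + 0.12·ln(26000) = 6.8154 + 0.4778 + 3.0181 + 1.2199 = 11.5312
CE = e^11.5312 ≈ 101844.25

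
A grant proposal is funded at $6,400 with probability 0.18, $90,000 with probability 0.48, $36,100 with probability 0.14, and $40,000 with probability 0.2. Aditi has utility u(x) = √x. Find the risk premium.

E[u] = 0.18·√6400 + 0.48·√90000 + 0.14·√36100 + 0.2·√40000 = 0.18·80 + 0.48·300 + 0.14·190 + 0.2·200 = 225
CE = (225)² = 50625
Risk premium = EV − CE = 57406 − 50625 = 6781

$6,781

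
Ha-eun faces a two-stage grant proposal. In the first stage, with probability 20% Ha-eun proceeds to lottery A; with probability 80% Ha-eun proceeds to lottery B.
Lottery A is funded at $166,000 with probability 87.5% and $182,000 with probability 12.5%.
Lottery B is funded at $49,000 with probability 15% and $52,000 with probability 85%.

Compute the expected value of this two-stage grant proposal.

EV(A) = 0.875 × 166000 + 0.125 × 182000 = 145250 + 22750 = 168000
EV(B) = 0.15 × 49000 + 0.85 × 52000 = 7350 + 44200 = 51550
Overall = 0.2 × 168000 + 0.8 × 51550 = 33600 + 41240 = 74840

$74,840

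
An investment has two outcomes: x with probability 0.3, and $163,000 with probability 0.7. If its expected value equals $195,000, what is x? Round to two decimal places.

0.3·x + 0.7·163000 = 195000
0.3·x = 195000 − 114100 = 80900
x = 80900 / 0.3 = 269666.6667

x = $269,666.67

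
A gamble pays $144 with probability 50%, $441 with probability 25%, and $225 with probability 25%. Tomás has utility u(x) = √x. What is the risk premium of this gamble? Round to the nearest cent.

E[u] = 0.5·√144 + 0.25·√441 + 0.25·√225 = 0.5·12 + 0.25·21 + 0.25·15 = 15
CE = (15)² = 225
Risk premium = EV − CE = 238.5 − 225 = 13.5

$13.50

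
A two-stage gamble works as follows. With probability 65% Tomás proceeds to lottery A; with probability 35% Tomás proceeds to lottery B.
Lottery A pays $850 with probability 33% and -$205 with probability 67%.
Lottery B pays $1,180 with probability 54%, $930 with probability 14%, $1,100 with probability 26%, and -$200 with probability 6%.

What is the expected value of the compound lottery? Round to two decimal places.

EV(A) = 0.33 × 850 + 0.67 × (-205) = 280.5 − 137.35 = 143.15
EV(B) = 0.54 × 1180 + 0.14 × 930 + 0.26 × 1100 + 0.06 × (-200) = 637.2 + 130.2 + 286 − 12 = 1041.4
Overall = 0.65 × 143.15 + 0.35 × 1041.4 = 93.0475 + 364.49 = 457.5375

$457.54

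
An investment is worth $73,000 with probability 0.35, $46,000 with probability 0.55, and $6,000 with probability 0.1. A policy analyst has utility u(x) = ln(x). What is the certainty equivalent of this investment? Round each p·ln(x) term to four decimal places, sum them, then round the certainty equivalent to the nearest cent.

E[u] = 0.35·ln(73000) + 0.55·ln(46000) + 0.1·ln(6000) = 3.9194 + 5.9050 + 0.8700 = 10.6944
CE = e^10.6944 ≈ 44108.16

$44,108.16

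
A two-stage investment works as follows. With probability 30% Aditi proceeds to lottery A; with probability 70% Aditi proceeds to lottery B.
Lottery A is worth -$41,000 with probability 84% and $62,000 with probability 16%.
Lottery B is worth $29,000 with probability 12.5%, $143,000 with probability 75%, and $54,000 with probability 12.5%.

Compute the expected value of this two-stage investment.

EV(A) = 0.84 × (-41000) + 0.16 × 62000 = -34440 + 9920 = -24520
EV(B) = 0.125 × 29000 + 0.75 × 143000 + 0.125 × 54000 = 3625 + 107250 + 6750 = 117625
Overall = 0.3 × (-24520) + 0.7 × 117625 = -7356 + 82337.5 = 74981.5

$74,981.50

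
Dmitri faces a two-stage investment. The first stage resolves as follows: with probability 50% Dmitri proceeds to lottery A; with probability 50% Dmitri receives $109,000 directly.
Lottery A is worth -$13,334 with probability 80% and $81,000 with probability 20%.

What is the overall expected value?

$57,266.40

EV(A) = 0.8 × (-13334) + 0.2 × 81000 = -10667.2 + 16200 = 5532.8
Branch B: 109000 (certain)
Overall = 0.5 × 5532.8 + 0.5 × 109000 = 2766.4 + 54500 = 57266.4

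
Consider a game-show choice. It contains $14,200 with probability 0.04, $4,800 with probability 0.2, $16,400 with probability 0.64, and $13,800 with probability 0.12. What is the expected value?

$13,680

EV = 0.04 × 14200 + 0.2 × 4800 + 0.64 × 16400 + 0.12 × 13800 = 568 + 960 + 10496 + 1656 = 13680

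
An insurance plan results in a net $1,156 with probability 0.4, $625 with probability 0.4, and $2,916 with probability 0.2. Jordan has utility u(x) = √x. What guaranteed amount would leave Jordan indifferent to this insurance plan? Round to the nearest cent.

$1,183.36

E[u] = 0.4·√1156 + 0.4·√625 + 0.2·√2916 = 0.4·34 + 0.4·25 + 0.2·54 = 34.4
CE = (34.4)² = 1183.36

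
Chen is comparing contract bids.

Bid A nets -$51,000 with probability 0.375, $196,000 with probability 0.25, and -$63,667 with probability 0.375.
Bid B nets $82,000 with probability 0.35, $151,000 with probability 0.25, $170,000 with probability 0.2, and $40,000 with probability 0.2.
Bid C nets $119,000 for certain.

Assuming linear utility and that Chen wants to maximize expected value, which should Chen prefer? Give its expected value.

Bid C ($119,000)

Bid A = 0.375 × (-51000) + 0.25 × 196000 + 0.375 × (-63667) = -19125 + 49000 − 23875.125 = 5999.875
Bid B = 0.35 × 82000 + 0.25 × 151000 + 0.2 × 170000 + 0.2 × 40000 = 28700 + 37750 + 34000 + 8000 = 108450
Bid C: 119000 (certain)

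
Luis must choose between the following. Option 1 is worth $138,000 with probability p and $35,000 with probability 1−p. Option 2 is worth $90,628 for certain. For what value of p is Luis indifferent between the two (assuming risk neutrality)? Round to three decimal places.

p·138000 + (1−p)·35000 = 90628
103000p + 35000 = 90628
p = (90628 − 35000) / 103000

p = 0.540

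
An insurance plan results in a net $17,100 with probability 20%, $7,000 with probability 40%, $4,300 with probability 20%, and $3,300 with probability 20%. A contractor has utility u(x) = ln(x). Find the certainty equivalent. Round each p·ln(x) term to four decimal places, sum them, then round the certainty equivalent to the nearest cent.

$6,532.21

E[u] = 0.2·ln(17100) + 0.4·ln(7000) + 0.2·ln(4300) + 0.2·ln(3300) = 1.9494 + 3.5415 + 1.6733 + 1.6203 = 8.7845
CE = e^8.7845 ≈ 6532.21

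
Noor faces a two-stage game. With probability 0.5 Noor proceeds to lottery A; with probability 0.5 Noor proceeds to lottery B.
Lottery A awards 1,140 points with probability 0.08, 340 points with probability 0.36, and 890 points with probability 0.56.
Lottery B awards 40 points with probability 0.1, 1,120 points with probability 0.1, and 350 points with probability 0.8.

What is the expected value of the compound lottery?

554 points

EV(A) = 0.08 × 1140 + 0.36 × 340 + 0.56 × 890 = 91.2 + 122.4 + 498.4 = 712
EV(B) = 0.1 × 40 + 0.1 × 1120 + 0.8 × 350 = 4 + 112 + 280 = 396
Overall = 0.5 × 712 + 0.5 × 396 = 356 + 198 = 554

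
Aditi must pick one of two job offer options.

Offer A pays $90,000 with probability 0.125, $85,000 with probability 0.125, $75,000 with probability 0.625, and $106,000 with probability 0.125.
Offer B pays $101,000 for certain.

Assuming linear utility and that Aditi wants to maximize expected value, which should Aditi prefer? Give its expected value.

Offer A = 0.125 × 90000 + 0.125 × 85000 + 0.625 × 75000 + 0.125 × 106000 = 11250 + 10625 + 46875 + 13250 = 82000
Offer B: 101000 (certain)

Offer B ($101,000)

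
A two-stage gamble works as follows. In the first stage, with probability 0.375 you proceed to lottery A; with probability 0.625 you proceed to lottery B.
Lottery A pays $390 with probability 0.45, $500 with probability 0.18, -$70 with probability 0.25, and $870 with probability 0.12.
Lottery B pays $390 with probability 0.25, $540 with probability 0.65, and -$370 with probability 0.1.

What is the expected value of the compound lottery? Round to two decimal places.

EV(A) = 0.45 × 390 + 0.18 × 500 + 0.25 × (-70) + 0.12 × 870 = 175.5 + 90 − 17.5 + 104.4 = 352.4
EV(B) = 0.25 × 390 + 0.65 × 540 + 0.1 × (-370) = 97.5 + 351 − 37 = 411.5
Overall = 0.375 × 352.4 + 0.625 × 411.5 = 132.15 + 257.1875 = 389.3375

$389.34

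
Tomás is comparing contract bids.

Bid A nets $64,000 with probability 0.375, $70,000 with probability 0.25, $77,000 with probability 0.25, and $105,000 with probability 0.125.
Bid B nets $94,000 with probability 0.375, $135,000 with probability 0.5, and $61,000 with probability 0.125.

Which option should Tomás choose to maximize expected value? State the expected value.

Bid B ($110,375)

Bid A = 0.375 × 64000 + 0.25 × 70000 + 0.25 × 77000 + 0.125 × 105000 = 24000 + 17500 + 19250 + 13125 = 73875
Bid B = 0.375 × 94000 + 0.5 × 135000 + 0.125 × 61000 = 35250 + 67500 + 7625 = 110375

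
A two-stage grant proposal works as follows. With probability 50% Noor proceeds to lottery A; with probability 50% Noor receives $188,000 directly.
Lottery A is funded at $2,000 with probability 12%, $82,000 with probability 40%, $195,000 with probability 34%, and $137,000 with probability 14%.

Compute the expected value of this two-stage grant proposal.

$153,260

EV(A) = 0.12 × 2000 + 0.4 × 82000 + 0.34 × 195000 + 0.14 × 137000 = 240 + 32800 + 66300 + 19180 = 118520
Branch B: 188000 (certain)
Overall = 0.5 × 118520 + 0.5 × 188000 = 59260 + 94000 = 153260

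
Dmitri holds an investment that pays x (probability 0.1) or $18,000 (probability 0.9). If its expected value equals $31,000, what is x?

0.1·x + 0.9·18000 = 31000
0.1·x = 31000 − 16200 = 14800
x = 14800 / 0.1 = 148000

x = $148,000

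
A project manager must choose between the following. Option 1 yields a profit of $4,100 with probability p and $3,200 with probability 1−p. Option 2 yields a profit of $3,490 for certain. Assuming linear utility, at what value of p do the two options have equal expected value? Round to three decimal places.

p = 0.322

p·4100 + (1−p)·3200 = 3490
900p + 3200 = 3490
p = (3490 − 3200) / 900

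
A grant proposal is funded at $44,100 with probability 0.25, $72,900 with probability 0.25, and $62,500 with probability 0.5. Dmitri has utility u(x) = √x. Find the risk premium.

$475

E[u] = 0.25·√44100 + 0.25·√72900 + 0.5·√62500 = 0.25·210 + 0.25·270 + 0.5·250 = 245
CE = (245)² = 60025
Risk premium = EV − CE = 60500 − 60025 = 475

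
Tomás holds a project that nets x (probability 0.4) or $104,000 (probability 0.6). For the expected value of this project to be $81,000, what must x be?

x = $46,500

0.4·x + 0.6·104000 = 81000
0.4·x = 81000 − 62400 = 18600
x = 18600 / 0.4 = 46500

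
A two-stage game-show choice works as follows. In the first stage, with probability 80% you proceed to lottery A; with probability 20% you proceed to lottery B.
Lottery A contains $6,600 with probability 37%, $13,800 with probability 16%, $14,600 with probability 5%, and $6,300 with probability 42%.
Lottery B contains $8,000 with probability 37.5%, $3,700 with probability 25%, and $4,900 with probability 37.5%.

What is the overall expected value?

$7,573.30

EV(A) = 0.37 × 6600 + 0.16 × 13800 + 0.05 × 14600 + 0.42 × 6300 = 2442 + 2208 + 730 + 2646 = 8026
EV(B) = 0.375 × 8000 + 0.25 × 3700 + 0.375 × 4900 = 3000 + 925 + 1837.5 = 5762.5
Overall = 0.8 × 8026 + 0.2 × 5762.5 = 6420.8 + 1152.5 = 7573.3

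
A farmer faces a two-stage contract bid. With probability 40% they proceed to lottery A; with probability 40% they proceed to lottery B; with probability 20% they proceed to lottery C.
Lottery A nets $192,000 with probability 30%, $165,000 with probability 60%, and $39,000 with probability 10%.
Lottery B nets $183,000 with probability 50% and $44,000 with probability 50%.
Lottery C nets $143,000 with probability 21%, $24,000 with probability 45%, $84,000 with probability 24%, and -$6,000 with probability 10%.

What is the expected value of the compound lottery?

EV(A) = 0.3 × 192000 + 0.6 × 165000 + 0.1 × 39000 = 57600 + 99000 + 3900 = 160500
EV(B) = 0.5 × 183000 + 0.5 × 44000 = 91500 + 22000 = 113500
EV(C) = 0.21 × 143000 + 0.45 × 24000 + 0.24 × 84000 + 0.1 × (-6000) = 30030 + 10800 + 20160 − 600 = 60390
Overall = 0.4 × 160500 + 0.4 × 113500 + 0.2 × 60390 = 64200 + 45400 + 12078 = 121678

$121,678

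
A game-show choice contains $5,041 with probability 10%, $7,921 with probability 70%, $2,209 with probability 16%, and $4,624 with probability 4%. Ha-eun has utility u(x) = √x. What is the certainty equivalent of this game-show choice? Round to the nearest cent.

$6,342.53

E[u] = 0.1·√5041 + 0.7·√7921 + 0.16·√2209 + 0.04·√4624 = 0.1·71 + 0.7·89 + 0.16·47 + 0.04·68 = 79.64
CE = (79.64)² = 6342.5296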